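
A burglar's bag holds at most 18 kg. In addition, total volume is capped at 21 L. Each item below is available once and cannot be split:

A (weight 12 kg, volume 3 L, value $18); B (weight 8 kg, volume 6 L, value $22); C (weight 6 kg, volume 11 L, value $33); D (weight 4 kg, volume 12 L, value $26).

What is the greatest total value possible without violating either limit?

Feasible sets respecting both limits:
- B+C: weight 14, volume 17, value 55
- A+C: weight 18, volume 14, value 51
- B+D: weight 12, volume 18, value 48
- A+D: weight 16, volume 15, value 44
Best: $55.

$55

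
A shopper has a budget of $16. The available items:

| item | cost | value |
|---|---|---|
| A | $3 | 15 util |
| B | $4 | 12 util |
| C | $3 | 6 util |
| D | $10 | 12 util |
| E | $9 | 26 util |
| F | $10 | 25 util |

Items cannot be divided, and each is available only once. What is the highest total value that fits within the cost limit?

53 util

Check high-value combinations within $16:
- A+B+E: cost 3+4+9=16, value 15+12+26=53
- A+C+E: cost 3+3+9=15, value 15+6+26=47
- A+C+F: cost 3+3+10=16, value 15+6+25=46
- B+C+E: cost 4+3+9=16, value 12+6+26=44
Best: 53 util.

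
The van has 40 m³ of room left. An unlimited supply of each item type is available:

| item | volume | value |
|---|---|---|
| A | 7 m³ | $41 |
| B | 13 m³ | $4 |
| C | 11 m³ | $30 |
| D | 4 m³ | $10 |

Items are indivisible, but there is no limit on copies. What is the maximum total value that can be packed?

Best value-per-unit is A at 41/7; filling with it alone gives 5×41 = 205.
Optimal mix: 5×A + 1×D → volume 39, value 215.

$215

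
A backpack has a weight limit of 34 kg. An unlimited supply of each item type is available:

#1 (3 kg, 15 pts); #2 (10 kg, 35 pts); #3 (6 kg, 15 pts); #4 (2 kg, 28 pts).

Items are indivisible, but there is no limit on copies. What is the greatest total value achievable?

476 pts

Best value-per-unit is #4 at 28/2, and filling with it alone uses weight 17×2=34. No mix of the others beats 17×28 = 476.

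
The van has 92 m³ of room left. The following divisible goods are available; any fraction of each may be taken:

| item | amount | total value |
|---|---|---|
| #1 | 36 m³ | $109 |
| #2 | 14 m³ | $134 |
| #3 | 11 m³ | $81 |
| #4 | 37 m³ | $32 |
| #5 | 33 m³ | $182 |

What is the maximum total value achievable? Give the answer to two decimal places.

Take in order of value per unit:
- #2 (134/14 per unit): all 14 → value 134, running total 134.00
- #3 (81/11 per unit): all 11 → value 81, running total 215.00
- #5 (182/33 per unit): all 33 → value 182, running total 397.00
- #1 (109/36 per unit): 34 of 36 → value 34×109/36 = 102.9444, running total 499.94
Total 499.94.

499.94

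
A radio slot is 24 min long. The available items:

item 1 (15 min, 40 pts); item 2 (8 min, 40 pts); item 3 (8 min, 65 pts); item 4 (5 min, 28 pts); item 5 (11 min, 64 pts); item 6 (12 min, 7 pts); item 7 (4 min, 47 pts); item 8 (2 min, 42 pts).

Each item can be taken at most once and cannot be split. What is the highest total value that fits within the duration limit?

194 pts

Check high-value combinations within 24 min:
- item 2+item 3+item 7+item 8: duration 8+8+4+2=22, value 40+65+47+42=194
- item 3+item 4+item 7+item 8: duration 8+5+4+2=19, value 65+28+47+42=182
- item 4+item 5+item 7+item 8: duration 5+11+4+2=22, value 28+64+47+42=181
Best: 194 pts.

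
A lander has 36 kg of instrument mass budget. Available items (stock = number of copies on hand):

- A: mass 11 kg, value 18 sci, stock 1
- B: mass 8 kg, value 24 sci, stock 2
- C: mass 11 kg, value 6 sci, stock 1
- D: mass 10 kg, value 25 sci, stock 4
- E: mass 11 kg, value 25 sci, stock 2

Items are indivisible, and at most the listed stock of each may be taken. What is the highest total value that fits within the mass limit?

Best selections within mass 36 and stock limits:
- 2×B + 2×D: mass 36, value 98
- 3×D: mass 30, value 75
Best: 98 sci.

98 sci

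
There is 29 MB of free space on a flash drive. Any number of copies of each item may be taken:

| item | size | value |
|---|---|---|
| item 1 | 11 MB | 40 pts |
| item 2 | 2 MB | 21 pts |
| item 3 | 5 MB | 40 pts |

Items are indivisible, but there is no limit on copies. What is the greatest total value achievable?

Best value-per-unit is item 2 at 21/2, and filling with it alone uses size 14×2=28. No mix of the others beats 14×21 = 294.

294 pts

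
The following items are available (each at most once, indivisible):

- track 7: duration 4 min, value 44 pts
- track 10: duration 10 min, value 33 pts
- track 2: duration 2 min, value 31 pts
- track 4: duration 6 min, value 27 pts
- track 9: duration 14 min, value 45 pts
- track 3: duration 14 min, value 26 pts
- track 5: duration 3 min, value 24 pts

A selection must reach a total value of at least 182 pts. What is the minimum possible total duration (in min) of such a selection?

Subsets with value ≥ 182, sorted by total duration:
- track 7+track 10+track 2+track 4+track 9+track 5: duration 39, value 204
- track 7+track 10+track 2+track 4+track 3+track 5: duration 39, value 185
Minimum duration: 39 min.

39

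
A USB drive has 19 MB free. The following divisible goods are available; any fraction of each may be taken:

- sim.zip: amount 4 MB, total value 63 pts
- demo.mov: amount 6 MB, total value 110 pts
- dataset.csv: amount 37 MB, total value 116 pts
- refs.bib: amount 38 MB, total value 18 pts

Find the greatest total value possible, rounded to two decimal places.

Take in order of value per unit:
- demo.mov (110/6 per unit): all 6 → value 110, running total 110.00
- sim.zip (63/4 per unit): all 4 → value 63, running total 173.00
- dataset.csv (116/37 per unit): 9 of 37 → value 9×116/37 = 28.2162, running total 201.22
Total 201.22.

201.22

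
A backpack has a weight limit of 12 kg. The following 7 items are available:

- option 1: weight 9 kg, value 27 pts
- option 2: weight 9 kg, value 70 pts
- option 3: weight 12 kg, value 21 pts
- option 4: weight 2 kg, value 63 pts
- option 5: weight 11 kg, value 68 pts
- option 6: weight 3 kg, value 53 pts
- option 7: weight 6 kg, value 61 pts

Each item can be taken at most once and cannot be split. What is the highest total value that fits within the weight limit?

Check high-value combinations within 12 kg:
- option 4+option 6+option 7: weight 2+3+6=11, value 63+53+61=177
- option 2+option 4: weight 9+2=11, value 70+63=133
- option 4+option 7: weight 2+6=8, value 63+61=124
Best: 177 pts.

177 pts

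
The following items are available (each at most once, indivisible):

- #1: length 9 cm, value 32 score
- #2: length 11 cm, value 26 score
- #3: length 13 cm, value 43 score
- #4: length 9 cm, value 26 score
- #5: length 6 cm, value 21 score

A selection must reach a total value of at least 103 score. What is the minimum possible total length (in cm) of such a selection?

Subsets with value ≥ 103, sorted by total length:
- #1+#2+#4+#5: length 35, value 105
- #1+#3+#4+#5: length 37, value 122
- #1+#2+#3+#5: length 39, value 122
Minimum length: 35 cm.

35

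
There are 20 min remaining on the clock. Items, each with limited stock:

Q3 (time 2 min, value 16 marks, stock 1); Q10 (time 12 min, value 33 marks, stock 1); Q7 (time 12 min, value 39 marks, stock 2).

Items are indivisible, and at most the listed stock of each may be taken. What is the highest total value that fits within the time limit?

55 marks

Best selections within time 20 and stock limits:
- 1×Q3 + 1×Q7: time 14, value 55
- 1×Q3 + 1×Q10: time 14, value 49
- 1×Q7: time 12, value 39
Best: 55 marks.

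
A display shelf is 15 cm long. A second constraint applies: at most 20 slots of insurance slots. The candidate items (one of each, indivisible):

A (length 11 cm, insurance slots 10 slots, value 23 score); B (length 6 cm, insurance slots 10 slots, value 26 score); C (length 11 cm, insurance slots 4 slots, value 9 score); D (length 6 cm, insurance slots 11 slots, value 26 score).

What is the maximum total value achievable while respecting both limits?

Feasible sets respecting both limits:
- B: length 6, insurance slots 10, value 26
- D: length 6, insurance slots 11, value 26
- A: length 11, insurance slots 10, value 23
Best: 26 score.

26 score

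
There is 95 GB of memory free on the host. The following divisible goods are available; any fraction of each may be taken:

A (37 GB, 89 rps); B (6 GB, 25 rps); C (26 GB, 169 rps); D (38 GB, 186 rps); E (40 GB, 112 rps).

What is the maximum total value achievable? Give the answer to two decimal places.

450.00

Take in order of value per unit:
- C (169/26 per unit): all 26 → value 169, running total 169.00
- D (186/38 per unit): all 38 → value 186, running total 355.00
- B (25/6 per unit): all 6 → value 25, running total 380.00
- E (112/40 per unit): 25 of 40 → value 25×112/40 = 70.0000, running total 450.00
Total 450.00.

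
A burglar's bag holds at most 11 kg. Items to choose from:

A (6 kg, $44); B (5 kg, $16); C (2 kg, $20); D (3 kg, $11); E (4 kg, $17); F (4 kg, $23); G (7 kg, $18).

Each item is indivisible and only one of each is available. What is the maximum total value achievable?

Check high-value combinations within 11 kg:
- A+C+D: weight 6+2+3=11, value 44+20+11=75
- A+F: weight 6+4=10, value 44+23=67
- A+C: weight 6+2=8, value 44+20=64
- A+E: weight 6+4=10, value 44+17=61
- C+E+F: weight 2+4+4=10, value 20+17+23=60
Best: $75.

$75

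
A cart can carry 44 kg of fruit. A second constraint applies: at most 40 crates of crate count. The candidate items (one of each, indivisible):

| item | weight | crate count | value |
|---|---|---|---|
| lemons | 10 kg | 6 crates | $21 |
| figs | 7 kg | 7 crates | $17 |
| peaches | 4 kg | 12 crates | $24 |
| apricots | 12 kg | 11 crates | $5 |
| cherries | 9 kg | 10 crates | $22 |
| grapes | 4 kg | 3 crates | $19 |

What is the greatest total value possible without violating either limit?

$103

Feasible sets respecting both limits:
- lemons+figs+peaches+cherries+grapes: weight 34, crate count 38, value 103
- lemons+figs+peaches+apricots+grapes: weight 37, crate count 39, value 86
- lemons+peaches+cherries+grapes: weight 27, crate count 31, value 86
- lemons+figs+peaches+cherries: weight 30, crate count 35, value 84
Best: $103.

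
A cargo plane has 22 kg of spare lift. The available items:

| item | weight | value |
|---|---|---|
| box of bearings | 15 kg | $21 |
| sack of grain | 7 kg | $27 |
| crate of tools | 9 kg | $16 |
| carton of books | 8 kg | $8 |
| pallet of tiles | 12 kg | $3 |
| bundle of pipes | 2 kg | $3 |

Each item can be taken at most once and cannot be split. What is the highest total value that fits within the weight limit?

$48

Check high-value combinations within 22 kg:
- box of bearings+sack of grain: weight 15+7=22, value 21+27=48
- sack of grain+crate of tools+bundle of pipes: weight 7+9+2=18, value 27+16+3=46
- sack of grain+crate of tools: weight 7+9=16, value 27+16=43
- sack of grain+carton of books+bundle of pipes: weight 7+8+2=17, value 27+8+3=38
- sack of grain+carton of books: weight 7+8=15, value 27+8=35
Best: $48.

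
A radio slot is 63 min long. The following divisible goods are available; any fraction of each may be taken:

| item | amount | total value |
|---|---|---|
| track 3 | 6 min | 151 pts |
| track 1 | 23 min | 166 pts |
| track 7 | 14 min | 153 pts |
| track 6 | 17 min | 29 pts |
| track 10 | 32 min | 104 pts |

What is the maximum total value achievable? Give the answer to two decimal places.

Take in order of value per unit:
- track 3 (151/6 per unit): all 6 → value 151, running total 151.00
- track 7 (153/14 per unit): all 14 → value 153, running total 304.00
- track 1 (166/23 per unit): all 23 → value 166, running total 470.00
- track 10 (104/32 per unit): 20 of 32 → value 20×104/32 = 65.0000, running total 535.00
Total 535.00.

535.00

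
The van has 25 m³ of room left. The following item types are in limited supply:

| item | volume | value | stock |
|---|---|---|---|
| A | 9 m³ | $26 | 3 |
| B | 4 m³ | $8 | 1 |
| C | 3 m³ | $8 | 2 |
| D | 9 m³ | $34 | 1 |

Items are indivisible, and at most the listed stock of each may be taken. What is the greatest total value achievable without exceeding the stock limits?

$76

Top feasible selections:
- 1×A + 2×C + 1×D: volume 24, value 76
- 1×A + 1×B + 1×C + 1×D: volume 25, value 76
Best: $76.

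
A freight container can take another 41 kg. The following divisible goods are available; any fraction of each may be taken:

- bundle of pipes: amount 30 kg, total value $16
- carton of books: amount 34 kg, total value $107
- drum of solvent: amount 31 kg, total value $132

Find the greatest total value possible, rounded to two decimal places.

Take in order of value per unit:
- drum of solvent (132/31 per unit): all 31 → value 132, running total 132.00
- carton of books (107/34 per unit): 10 of 34 → value 10×107/34 = 31.4706, running total 163.47
Total 163.47.

163.47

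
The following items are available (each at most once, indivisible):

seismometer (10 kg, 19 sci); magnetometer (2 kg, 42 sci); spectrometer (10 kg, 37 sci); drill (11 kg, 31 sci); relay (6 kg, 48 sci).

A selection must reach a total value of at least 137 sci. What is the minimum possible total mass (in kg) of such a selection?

28

Subsets with value ≥ 137, sorted by total mass:
- seismometer+magnetometer+spectrometer+relay: mass 28, value 146
- magnetometer+spectrometer+drill+relay: mass 29, value 158
- seismometer+magnetometer+drill+relay: mass 29, value 140
Minimum mass: 28 kg.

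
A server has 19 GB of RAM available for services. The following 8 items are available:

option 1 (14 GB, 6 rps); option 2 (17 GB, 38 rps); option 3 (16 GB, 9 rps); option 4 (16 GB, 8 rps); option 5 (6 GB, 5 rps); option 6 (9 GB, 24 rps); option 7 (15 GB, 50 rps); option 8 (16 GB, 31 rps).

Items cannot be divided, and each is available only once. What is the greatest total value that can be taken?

Check high-value combinations within 19 GB:
- option 7: memory 15, value 50
- option 2: memory 17, value 38
- option 8: memory 16, value 31
Best: 50 rps.

50 rps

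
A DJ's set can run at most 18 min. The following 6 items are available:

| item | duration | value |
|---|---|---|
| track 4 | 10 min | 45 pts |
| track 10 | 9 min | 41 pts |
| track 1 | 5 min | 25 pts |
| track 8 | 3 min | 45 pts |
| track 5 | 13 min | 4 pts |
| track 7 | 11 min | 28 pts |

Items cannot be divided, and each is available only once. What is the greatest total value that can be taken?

115 pts

Check high-value combinations within 18 min:
- track 4+track 1+track 8: duration 10+5+3=18, value 45+25+45=115
- track 10+track 1+track 8: duration 9+5+3=17, value 41+25+45=111
- track 4+track 8: duration 10+3=13, value 45+45=90
Best: 115 pts.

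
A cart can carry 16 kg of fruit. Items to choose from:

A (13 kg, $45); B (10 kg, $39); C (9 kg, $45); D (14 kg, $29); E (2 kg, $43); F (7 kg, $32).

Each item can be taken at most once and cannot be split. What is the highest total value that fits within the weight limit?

$88

This is a 0/1 knapsack; check combinations near the capacity.
- C+E: weight 9+2=11, value 45+43=88
- A+E: weight 13+2=15, value 45+43=88
- B+E: weight 10+2=12, value 39+43=82
Best: $88.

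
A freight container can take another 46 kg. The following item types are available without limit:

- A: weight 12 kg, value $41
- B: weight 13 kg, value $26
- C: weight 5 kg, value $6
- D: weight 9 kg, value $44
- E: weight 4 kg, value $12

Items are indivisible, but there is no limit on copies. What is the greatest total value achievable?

Best value-per-unit is D at 44/9, and filling with it alone uses weight 5×9=45. No mix of the others beats 5×44 = 220.

$220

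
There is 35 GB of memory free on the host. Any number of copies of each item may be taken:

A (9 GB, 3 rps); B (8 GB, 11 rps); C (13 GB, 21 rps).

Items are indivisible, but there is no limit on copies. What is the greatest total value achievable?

53 rps

Best value-per-unit is C at 21/13; filling with it alone gives 2×21 = 42.
Optimal mix: 1×B + 2×C → memory 34, value 53.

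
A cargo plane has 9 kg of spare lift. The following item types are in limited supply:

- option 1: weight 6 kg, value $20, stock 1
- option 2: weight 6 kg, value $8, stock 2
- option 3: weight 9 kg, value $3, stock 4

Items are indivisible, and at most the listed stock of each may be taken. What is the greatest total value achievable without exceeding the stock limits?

$20

Best selections within weight 9 and stock limits:
- 1×option 1: weight 6, value 20
- 1×option 2: weight 6, value 8
Best: $20.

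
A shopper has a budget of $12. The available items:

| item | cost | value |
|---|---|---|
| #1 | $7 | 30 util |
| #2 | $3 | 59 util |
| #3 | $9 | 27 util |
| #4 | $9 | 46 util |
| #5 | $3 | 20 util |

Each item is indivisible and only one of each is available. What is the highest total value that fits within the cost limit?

Check high-value combinations within $12:
- #2+#4: cost 3+9=12, value 59+46=105
- #1+#2: cost 7+3=10, value 30+59=89
- #2+#3: cost 3+9=12, value 59+27=86
- #2+#5: cost 3+3=6, value 59+20=79
- #4+#5: cost 9+3=12, value 46+20=66
Best: 105 util.

105 util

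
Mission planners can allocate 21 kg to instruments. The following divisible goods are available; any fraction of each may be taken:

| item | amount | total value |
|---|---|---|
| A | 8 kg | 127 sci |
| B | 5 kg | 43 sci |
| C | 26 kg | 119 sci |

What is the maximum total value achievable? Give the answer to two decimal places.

Take in order of value per unit:
- A (127/8 per unit): all 8 → value 127, running total 127.00
- B (43/5 per unit): all 5 → value 43, running total 170.00
- C (119/26 per unit): 8 of 26 → value 8×119/26 = 36.6154, running total 206.62
Total 206.62.

206.62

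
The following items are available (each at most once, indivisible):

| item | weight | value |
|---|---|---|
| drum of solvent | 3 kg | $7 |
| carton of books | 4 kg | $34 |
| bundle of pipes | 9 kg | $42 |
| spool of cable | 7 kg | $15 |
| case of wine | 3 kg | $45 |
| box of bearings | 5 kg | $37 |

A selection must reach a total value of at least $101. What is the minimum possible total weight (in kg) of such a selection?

12

Subsets with value ≥ 101, sorted by total weight:
- carton of books+case of wine+box of bearings: weight 12, value 116
- drum of solvent+carton of books+case of wine+box of bearings: weight 15, value 123
- carton of books+bundle of pipes+case of wine: weight 16, value 121
- bundle of pipes+case of wine+box of bearings: weight 17, value 124
Minimum weight: 12 kg.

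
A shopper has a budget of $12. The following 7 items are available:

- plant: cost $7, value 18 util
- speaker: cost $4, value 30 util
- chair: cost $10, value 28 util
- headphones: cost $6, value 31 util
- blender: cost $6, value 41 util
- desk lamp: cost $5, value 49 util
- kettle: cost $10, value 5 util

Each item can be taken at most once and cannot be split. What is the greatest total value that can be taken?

Check high-value combinations within $12:
- blender+desk lamp: cost 6+5=11, value 41+49=90
- headphones+desk lamp: cost 6+5=11, value 31+49=80
- speaker+desk lamp: cost 4+5=9, value 30+49=79
- headphones+blender: cost 6+6=12, value 31+41=72
- speaker+blender: cost 4+6=10, value 30+41=71
Best: 90 util.

90 util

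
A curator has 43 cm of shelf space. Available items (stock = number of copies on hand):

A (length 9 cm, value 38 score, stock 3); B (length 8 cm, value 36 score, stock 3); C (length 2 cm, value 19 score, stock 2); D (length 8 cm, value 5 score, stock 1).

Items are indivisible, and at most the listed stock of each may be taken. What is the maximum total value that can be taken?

Best selections within length 43 and stock limits:
- 3×A + 1×B + 2×C: length 39, value 188
- 2×A + 2×B + 2×C: length 38, value 186
- 3×A + 2×B: length 43, value 186
Best: 188 score.

188 score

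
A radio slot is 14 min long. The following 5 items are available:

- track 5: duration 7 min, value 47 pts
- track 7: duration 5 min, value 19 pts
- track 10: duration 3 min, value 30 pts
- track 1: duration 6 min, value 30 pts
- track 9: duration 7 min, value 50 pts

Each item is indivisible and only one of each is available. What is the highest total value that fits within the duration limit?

This is a 0/1 knapsack; check combinations near the capacity.
- track 5+track 9: duration 7+7=14, value 47+50=97
- track 10+track 9: duration 3+7=10, value 30+50=80
- track 1+track 9: duration 6+7=13, value 30+50=80
- track 7+track 10+track 1: duration 5+3+6=14, value 19+30+30=79
- track 5+track 10: duration 7+3=10, value 47+30=77
Best: 97 pts.

97 pts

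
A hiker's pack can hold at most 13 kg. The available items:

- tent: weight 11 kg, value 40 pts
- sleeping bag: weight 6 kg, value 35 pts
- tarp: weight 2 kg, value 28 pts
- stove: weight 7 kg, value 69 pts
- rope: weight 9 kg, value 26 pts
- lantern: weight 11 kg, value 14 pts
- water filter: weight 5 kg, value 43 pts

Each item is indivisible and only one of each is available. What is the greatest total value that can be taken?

112 pts

Check high-value combinations within 13 kg:
- stove+water filter: weight 7+5=12, value 69+43=112
- sleeping bag+tarp+water filter: weight 6+2+5=13, value 35+28+43=106
- sleeping bag+stove: weight 6+7=13, value 35+69=104
- tarp+stove: weight 2+7=9, value 28+69=97
Best: 112 pts.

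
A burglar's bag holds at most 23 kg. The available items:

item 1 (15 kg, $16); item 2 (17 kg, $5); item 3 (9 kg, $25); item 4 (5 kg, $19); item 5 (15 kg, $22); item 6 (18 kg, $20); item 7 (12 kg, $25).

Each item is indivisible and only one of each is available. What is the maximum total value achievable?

$50

This is a 0/1 knapsack; check combinations near the capacity.
- item 3+item 7: weight 9+12=21, value 25+25=50
- item 3+item 4: weight 9+5=14, value 25+19=44
- item 4+item 7: weight 5+12=17, value 19+25=44
- item 4+item 5: weight 5+15=20, value 19+22=41
- item 4+item 6: weight 5+18=23, value 19+20=39
Best: $50.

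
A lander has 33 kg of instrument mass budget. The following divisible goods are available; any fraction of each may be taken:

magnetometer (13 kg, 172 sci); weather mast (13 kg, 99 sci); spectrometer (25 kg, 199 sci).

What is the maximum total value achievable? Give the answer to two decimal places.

Take in order of value per unit:
- magnetometer (172/13 per unit): all 13 → value 172, running total 172.00
- spectrometer (199/25 per unit): 20 of 25 → value 20×199/25 = 159.2000, running total 331.20
Total 331.20.

331.20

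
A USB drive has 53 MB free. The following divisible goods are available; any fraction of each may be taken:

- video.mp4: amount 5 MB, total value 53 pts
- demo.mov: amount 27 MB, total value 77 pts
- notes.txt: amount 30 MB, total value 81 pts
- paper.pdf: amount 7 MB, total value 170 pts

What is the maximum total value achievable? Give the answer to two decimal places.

337.80

Take in order of value per unit:
- paper.pdf (170/7 per unit): all 7 → value 170, running total 170.00
- video.mp4 (53/5 per unit): all 5 → value 53, running total 223.00
- demo.mov (77/27 per unit): all 27 → value 77, running total 300.00
- notes.txt (81/30 per unit): 14 of 30 → value 14×81/30 = 37.8000, running total 337.80
Total 337.80.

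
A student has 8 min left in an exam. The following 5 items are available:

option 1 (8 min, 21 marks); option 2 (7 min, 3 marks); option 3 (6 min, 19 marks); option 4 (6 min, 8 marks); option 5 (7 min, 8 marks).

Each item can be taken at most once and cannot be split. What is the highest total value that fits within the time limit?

This is a 0/1 knapsack; check combinations near the capacity.
- option 1: time 8, value 21
- option 3: time 6, value 19
- option 4: time 6, value 8
- option 5: time 7, value 8
Best: 21 marks.

21 marks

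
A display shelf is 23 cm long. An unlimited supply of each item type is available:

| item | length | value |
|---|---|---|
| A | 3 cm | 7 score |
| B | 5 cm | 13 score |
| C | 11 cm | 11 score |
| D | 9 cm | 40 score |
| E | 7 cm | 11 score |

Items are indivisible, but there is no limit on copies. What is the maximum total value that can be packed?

Best value-per-unit is D at 40/9; filling with it alone gives 2×40 = 80.
Optimal mix: 1×B + 2×D → length 23, value 93.

93 score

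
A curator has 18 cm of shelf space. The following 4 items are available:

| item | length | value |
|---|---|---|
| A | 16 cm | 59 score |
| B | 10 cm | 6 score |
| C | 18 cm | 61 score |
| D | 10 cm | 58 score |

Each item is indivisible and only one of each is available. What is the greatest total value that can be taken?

Check high-value combinations within 18 cm:
- C: length 18, value 61
- A: length 16, value 59
- D: length 10, value 58
Best: 61 score.

61 score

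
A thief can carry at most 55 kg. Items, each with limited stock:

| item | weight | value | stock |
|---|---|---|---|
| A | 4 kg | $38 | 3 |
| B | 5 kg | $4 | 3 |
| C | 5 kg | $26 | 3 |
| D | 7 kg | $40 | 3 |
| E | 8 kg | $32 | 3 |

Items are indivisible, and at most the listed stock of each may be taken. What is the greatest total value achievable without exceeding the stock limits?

Best selections within weight 55 and stock limits:
- 3×A + 1×C + 3×D + 2×E: weight 54, value 324
- 3×A + 2×C + 3×D + 1×E: weight 51, value 318
Best: $324.

$324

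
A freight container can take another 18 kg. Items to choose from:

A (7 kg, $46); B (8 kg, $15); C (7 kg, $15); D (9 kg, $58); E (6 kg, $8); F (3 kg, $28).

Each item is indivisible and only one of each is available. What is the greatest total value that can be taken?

$104

This is a 0/1 knapsack; check combinations near the capacity.
- A+D: weight 7+9=16, value 46+58=104
- D+E+F: weight 9+6+3=18, value 58+8+28=94
- A+C+F: weight 7+7+3=17, value 46+15+28=89
Best: $104.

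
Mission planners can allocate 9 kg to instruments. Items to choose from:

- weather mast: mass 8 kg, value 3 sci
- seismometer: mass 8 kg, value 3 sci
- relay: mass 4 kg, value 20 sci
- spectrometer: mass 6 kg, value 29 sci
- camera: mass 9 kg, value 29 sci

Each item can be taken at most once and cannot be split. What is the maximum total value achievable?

Check high-value combinations within 9 kg:
- spectrometer: mass 6, value 29
- camera: mass 9, value 29
- relay: mass 4, value 20
Best: 29 sci.

29 sci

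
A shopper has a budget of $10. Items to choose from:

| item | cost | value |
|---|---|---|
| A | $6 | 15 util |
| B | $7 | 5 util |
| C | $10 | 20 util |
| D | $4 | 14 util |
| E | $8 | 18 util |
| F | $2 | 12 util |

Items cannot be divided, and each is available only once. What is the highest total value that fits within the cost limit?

Check high-value combinations within $10:
- E+F: cost 8+2=10, value 18+12=30
- A+D: cost 6+4=10, value 15+14=29
- A+F: cost 6+2=8, value 15+12=27
- D+F: cost 4+2=6, value 14+12=26
- C: cost 10, value 20
Best: 30 util.

30 util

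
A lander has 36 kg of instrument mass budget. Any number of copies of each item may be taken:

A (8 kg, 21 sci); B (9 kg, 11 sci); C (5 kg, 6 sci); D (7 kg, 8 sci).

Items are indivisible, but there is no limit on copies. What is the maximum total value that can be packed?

Best value-per-unit is A at 21/8, and filling with it alone uses mass 4×8=32. No mix of the others beats 4×21 = 84.

84 sci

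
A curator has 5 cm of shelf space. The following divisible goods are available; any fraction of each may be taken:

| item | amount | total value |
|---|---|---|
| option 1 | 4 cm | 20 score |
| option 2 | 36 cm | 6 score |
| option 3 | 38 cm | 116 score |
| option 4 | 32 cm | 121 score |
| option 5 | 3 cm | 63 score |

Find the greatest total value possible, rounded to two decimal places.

Take in order of value per unit:
- option 5 (63/3 per unit): all 3 → value 63, running total 63.00
- option 1 (20/4 per unit): 2 of 4 → value 2×20/4 = 10.0000, running total 73.00
Total 73.00.

73.00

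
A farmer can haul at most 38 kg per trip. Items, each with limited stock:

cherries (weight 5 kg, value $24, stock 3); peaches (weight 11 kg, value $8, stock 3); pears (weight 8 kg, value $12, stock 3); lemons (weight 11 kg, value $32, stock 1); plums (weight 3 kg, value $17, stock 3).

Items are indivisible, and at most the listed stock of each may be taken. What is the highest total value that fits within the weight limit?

$155

Best selections within weight 38 and stock limits:
- 3×cherries + 1×lemons + 3×plums: weight 35, value 155
- 2×cherries + 1×pears + 1×lemons + 3×plums: weight 38, value 143
Best: $155.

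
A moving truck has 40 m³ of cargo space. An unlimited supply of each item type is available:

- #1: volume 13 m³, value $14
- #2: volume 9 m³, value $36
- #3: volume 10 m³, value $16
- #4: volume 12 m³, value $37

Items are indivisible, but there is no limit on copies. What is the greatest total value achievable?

Best value-per-unit is #2 at 36/9; filling with it alone gives 4×36 = 144.
Optimal mix: 3×#2 + 1×#4 → volume 39, value 145.

$145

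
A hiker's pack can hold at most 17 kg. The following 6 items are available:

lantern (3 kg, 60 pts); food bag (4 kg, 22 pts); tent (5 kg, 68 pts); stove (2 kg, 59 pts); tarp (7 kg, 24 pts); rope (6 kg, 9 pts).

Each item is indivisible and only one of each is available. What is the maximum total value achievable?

Check high-value combinations within 17 kg:
- lantern+tent+stove+tarp: weight 3+5+2+7=17, value 60+68+59+24=211
- lantern+food bag+tent+stove: weight 3+4+5+2=14, value 60+22+68+59=209
- lantern+tent+stove+rope: weight 3+5+2+6=16, value 60+68+59+9=196
Best: 211 pts.

211 pts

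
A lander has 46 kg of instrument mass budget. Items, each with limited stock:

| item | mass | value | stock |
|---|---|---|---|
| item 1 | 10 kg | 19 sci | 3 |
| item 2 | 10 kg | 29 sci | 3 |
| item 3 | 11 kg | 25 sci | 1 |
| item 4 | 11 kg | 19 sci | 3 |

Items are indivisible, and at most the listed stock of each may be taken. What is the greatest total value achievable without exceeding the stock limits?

Top feasible selections:
- 3×item 2 + 1×item 3: mass 41, value 112
- 1×item 1 + 3×item 2: mass 40, value 106
- 3×item 2 + 1×item 4: mass 41, value 106
- 1×item 1 + 2×item 2 + 1×item 3: mass 41, value 102
Best: 112 sci.

112 sci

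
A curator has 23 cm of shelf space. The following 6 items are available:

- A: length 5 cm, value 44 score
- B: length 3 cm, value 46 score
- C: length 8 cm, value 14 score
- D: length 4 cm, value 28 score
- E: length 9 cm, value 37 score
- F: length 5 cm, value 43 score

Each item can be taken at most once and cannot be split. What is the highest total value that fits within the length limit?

Check high-value combinations within 23 cm:
- A+B+E+F: length 5+3+9+5=22, value 44+46+37+43=170
- A+B+D+F: length 5+3+4+5=17, value 44+46+28+43=161
- A+B+D+E: length 5+3+4+9=21, value 44+46+28+37=155
Best: 170 score.

170 score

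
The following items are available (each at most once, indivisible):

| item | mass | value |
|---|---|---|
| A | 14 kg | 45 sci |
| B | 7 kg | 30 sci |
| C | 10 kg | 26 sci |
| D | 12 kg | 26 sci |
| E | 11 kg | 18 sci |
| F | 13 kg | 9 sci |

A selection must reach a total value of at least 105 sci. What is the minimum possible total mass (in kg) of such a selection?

42

Subsets with value ≥ 105, sorted by total mass:
- A+B+C+E: mass 42, value 119
- A+B+C+D: mass 43, value 127
Minimum mass: 42 kg.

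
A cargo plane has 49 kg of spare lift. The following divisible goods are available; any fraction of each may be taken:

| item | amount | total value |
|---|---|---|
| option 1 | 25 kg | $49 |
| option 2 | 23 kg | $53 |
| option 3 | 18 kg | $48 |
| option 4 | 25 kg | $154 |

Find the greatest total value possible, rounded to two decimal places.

215.83

Take in order of value per unit:
- option 4 (154/25 per unit): all 25 → value 154, running total 154.00
- option 3 (48/18 per unit): all 18 → value 48, running total 202.00
- option 2 (53/23 per unit): 6 of 23 → value 6×53/23 = 13.8261, running total 215.83
Total 215.83.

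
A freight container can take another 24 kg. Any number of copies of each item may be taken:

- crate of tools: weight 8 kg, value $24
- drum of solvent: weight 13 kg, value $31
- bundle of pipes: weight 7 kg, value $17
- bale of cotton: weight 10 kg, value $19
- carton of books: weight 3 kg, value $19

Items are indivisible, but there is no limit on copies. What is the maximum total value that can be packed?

Best value-per-unit is carton of books at 19/3, and filling with it alone uses weight 8×3=24. No mix of the others beats 8×19 = 152.

$152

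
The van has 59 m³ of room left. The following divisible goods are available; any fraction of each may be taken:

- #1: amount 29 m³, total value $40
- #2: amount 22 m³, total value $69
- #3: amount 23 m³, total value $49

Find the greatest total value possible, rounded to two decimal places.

137.31

Take in order of value per unit:
- #2 (69/22 per unit): all 22 → value 69, running total 69.00
- #3 (49/23 per unit): all 23 → value 49, running total 118.00
- #1 (40/29 per unit): 14 of 29 → value 14×40/29 = 19.3103, running total 137.31
Total 137.31.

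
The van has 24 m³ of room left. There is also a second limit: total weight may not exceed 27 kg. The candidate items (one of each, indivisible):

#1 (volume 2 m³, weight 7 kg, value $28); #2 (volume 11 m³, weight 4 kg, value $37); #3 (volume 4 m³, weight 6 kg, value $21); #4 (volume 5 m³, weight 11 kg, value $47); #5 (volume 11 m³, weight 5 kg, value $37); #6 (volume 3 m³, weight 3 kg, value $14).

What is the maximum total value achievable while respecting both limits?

Feasible sets respecting both limits:
- #1+#2+#4+#6: volume 21, weight 25, value 126
- #1+#4+#5+#6: volume 21, weight 26, value 126
- #2+#3+#4+#6: volume 23, weight 24, value 119
- #3+#4+#5+#6: volume 23, weight 25, value 119
Best: $126.

$126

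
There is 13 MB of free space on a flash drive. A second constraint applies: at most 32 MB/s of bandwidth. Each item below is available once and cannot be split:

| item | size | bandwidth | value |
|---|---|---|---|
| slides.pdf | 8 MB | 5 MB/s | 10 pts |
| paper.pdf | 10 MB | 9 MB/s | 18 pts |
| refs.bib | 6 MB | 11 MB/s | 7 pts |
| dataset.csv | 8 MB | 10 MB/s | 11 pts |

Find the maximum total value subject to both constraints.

Feasible sets respecting both limits:
- paper.pdf: size 10, bandwidth 9, value 18
- dataset.csv: size 8, bandwidth 10, value 11
- slides.pdf: size 8, bandwidth 5, value 10
Best: 18 pts.

18 pts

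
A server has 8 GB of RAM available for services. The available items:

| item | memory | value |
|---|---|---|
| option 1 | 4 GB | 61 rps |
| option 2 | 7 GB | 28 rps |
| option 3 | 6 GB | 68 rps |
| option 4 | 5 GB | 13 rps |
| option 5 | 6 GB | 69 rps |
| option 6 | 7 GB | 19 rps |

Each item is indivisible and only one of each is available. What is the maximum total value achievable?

69 rps

Check high-value combinations within 8 GB:
- option 5: memory 6, value 69
- option 3: memory 6, value 68
- option 1: memory 4, value 61
- option 2: memory 7, value 28
Best: 69 rps.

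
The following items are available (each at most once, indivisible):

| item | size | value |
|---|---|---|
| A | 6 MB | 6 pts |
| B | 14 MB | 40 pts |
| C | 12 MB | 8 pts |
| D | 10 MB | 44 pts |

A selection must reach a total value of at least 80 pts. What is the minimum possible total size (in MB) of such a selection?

24

Subsets with value ≥ 80, sorted by total size:
- B+D: size 24, value 84
- A+B+D: size 30, value 90
- B+C+D: size 36, value 92
- A+B+C+D: size 42, value 98
Minimum size: 24 MB.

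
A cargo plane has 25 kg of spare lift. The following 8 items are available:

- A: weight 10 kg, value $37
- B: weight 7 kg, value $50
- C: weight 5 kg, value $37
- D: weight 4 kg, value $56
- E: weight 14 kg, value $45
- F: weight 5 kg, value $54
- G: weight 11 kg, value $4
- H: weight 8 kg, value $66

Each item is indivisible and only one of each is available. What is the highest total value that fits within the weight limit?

Check high-value combinations within 25 kg:
- B+D+F+H: weight 7+4+5+8=24, value 50+56+54+66=226
- C+D+F+H: weight 5+4+5+8=22, value 37+56+54+66=213
- B+C+D+H: weight 7+5+4+8=24, value 50+37+56+66=209
- B+C+F+H: weight 7+5+5+8=25, value 50+37+54+66=207
- B+C+D+F: weight 7+5+4+5=21, value 50+37+56+54=197
Best: $226.

$226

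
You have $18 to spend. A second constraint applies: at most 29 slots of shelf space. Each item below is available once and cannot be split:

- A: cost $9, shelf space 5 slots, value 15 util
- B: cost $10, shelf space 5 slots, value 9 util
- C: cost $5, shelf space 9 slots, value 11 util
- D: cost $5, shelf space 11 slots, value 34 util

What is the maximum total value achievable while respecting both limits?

Feasible sets respecting both limits:
- A+D: cost 14, shelf space 16, value 49
- C+D: cost 10, shelf space 20, value 45
- B+D: cost 15, shelf space 16, value 43
- D: cost 5, shelf space 11, value 34
Best: 49 util.

49 util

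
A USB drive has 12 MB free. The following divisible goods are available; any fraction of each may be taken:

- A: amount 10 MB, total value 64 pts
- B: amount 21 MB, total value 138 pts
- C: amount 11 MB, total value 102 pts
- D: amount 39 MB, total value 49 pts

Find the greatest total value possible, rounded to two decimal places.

Take in order of value per unit:
- C (102/11 per unit): all 11 → value 102, running total 102.00
- B (138/21 per unit): 1 of 21 → value 1×138/21 = 6.5714, running total 108.57
Total 108.57.

108.57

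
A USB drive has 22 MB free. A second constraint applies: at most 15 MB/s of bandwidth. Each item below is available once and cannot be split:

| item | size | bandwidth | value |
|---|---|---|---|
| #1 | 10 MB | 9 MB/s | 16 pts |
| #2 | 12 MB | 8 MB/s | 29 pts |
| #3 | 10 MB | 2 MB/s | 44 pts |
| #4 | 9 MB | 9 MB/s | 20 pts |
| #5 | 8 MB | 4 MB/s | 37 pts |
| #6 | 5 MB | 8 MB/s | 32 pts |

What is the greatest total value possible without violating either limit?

Feasible sets respecting both limits:
- #3+#5: size 18, bandwidth 6, value 81
- #3+#6: size 15, bandwidth 10, value 76
- #2+#3: size 22, bandwidth 10, value 73
Best: 81 pts.

81 pts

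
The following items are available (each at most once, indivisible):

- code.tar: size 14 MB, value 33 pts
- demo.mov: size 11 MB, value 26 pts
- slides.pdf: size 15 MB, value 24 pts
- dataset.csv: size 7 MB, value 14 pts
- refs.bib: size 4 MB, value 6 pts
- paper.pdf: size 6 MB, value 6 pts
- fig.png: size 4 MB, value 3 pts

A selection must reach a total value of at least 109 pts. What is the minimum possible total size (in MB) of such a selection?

Subsets with value ≥ 109, sorted by total size:
- code.tar+demo.mov+slides.pdf+dataset.csv+refs.bib+paper.pdf: size 57, value 109
- code.tar+demo.mov+slides.pdf+dataset.csv+refs.bib+paper.pdf+fig.png: size 61, value 112
Minimum size: 57 MB.

57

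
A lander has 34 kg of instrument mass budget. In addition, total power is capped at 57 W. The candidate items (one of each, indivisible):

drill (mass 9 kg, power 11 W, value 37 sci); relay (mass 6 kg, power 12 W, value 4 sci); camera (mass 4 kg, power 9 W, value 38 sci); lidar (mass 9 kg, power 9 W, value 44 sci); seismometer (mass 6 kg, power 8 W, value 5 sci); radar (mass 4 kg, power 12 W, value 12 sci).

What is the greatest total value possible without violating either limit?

136 sci

Feasible sets respecting both limits:
- drill+camera+lidar+seismometer+radar: mass 32, power 49, value 136
- drill+relay+camera+lidar+radar: mass 32, power 53, value 135
- drill+camera+lidar+radar: mass 26, power 41, value 131
Best: 136 sci.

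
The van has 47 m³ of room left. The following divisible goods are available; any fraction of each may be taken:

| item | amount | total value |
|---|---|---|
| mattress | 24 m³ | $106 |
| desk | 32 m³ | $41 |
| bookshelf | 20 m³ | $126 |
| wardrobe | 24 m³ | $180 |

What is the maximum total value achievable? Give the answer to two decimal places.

Take in order of value per unit:
- wardrobe (180/24 per unit): all 24 → value 180, running total 180.00
- bookshelf (126/20 per unit): all 20 → value 126, running total 306.00
- mattress (106/24 per unit): 3 of 24 → value 3×106/24 = 13.2500, running total 319.25
Total 319.25.

319.25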